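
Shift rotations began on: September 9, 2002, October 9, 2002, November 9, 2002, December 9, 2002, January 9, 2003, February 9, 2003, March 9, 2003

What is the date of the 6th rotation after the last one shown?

Gaps: 30, 31, 30, 31, 31, 28 days — not constant. Every event is on the 9th of the month.
Pattern: the 9th of each month.
Next: April 2003 → April 9, 2003.
Next: May 2003 → May 9, 2003.
June 2003: June 9, 2003.
Next: July 2003 → July 9, 2003.
Next: August 2003 → August 9, 2003.
Next: September 2003 → September 9, 2003.

September 9, 2003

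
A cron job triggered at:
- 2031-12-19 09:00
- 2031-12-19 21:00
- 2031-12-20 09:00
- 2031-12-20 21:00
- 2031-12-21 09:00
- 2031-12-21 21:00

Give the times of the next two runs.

2031-12-22 09:00, 2031-12-22 21:00

The interval is a steady 12 hours (12, 12, 12, 12, 12).
2031-12-21 21:00 + 12 h = 2031-12-22 09:00.
2031-12-22 09:00 + 12 h = 2031-12-22 21:00.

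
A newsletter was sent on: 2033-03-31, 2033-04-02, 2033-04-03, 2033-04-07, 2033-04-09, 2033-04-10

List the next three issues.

2033-04-14, 2033-04-16, 2033-04-17

Gaps: 2, 1, 4, 2, 1 days — not constant, but cyclic with period 3.
The events fall on every Thursday, Saturday and Sunday.
Next Thursday: 2033-04-14.
The following Saturday is 2033-04-16.
Next Sunday: 2033-04-17.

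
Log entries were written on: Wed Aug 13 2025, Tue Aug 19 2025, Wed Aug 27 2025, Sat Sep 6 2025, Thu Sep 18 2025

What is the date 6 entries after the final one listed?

Intervals are 6, 8, 10, 12 days — an arithmetic progression with common difference 2.
Next gap: 14 days. Thu Sep 18 2025 + 14 days = Thu Oct 2 2025.
Next gap: 16 days. Thu Oct 2 2025 + 16 days = Sat Oct 18 2025.
Next gap: 18 days. Sat Oct 18 2025 + 18 days = Wed Nov 5 2025.
Next gap: 20 days. Wed Nov 5 2025 + 20 days = Tue Nov 25 2025.
Next gap: 22 days. Tue Nov 25 2025 + 22 days = Wed Dec 17 2025.
Next gap: 24 days. Wed Dec 17 2025 + 24 days = Sat Jan 10 2026.

Sat Jan 10 2026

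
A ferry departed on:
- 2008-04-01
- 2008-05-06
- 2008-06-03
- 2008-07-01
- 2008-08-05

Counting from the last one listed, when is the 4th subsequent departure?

2008-12-02

Gaps: 35, 28, 28, 35 days — a mix of 28 and 35. Every date is a Tuesday.
Each is the 1st Tuesday of its month.
1st Tuesday of September 2008: 2008-09-02.
October 2008 — 1st Tuesday is 2008-10-07.
November 2008 — 1st Tuesday is 2008-11-04.
1st Tuesday of December 2008: 2008-12-02.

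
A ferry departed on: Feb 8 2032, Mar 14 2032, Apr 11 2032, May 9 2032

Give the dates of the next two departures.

Jun 13 2032, Jul 11 2032

These are Sundays at 28- or 35-day spacing (35, 28, 28).
The pattern: 2nd Sunday of the month.
2nd Sunday of June 2032: Jun 13 2032.
2nd Sunday of July 2032: Jul 11 2032.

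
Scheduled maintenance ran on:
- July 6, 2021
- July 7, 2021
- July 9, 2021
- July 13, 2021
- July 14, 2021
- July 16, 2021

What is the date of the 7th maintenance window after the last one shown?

The gap pattern 1, 2, 4, 1, 2 repeats every 3 events.
These are the Tuesdays, Wednesdays and Fridays of each week.
Next Tuesday: July 20, 2021.
Next Wednesday: July 21, 2021.
The following Friday is July 23, 2021.
The following Tuesday is July 27, 2021.
The following Wednesday is July 28, 2021.
The following Friday is July 30, 2021.
Next Tuesday: August 3, 2021.

August 3, 2021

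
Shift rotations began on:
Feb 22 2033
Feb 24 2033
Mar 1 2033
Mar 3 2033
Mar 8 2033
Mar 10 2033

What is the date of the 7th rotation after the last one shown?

Every event lands on a Tuesday or Thursday (gaps cycle 2, 5, 2, 5, 2).
So the schedule is: every Tuesday and Thursday.
The following Tuesday is Mar 15 2033.
The following Thursday is Mar 17 2033.
Next Tuesday: Mar 22 2033.
Next Thursday: Mar 24 2033.
Next Tuesday: Mar 29 2033.
Next Thursday: Mar 31 2033.
The following Tuesday is Apr 5 2033.

Apr 5 2033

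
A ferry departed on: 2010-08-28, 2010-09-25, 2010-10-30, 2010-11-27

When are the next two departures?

These are Saturdays with 28, 35, 28-day gaps.
Each is the final Saturday of its month — 2010-10-30 is past the 28th, so '4th Saturday' doesn't fit.
December 2010 ends with Saturday 2010-12-25.
January 2011 ends with Saturday 2011-01-29.

2010-12-25, 2011-01-29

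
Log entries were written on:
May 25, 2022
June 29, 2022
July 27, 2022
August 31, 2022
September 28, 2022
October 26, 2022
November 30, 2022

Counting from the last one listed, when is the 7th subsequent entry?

These are Wednesdays with 35, 28, 35, 28, 28, 35-day gaps.
Each is the final Wednesday of its month — June 29, 2022 is past the 28th, so '4th Wednesday' doesn't fit.
Last Wednesday of December 2022: December 28, 2022.
January 2023 ends with Wednesday January 25, 2023.
Last Wednesday of February 2023: February 22, 2023.
Last Wednesday of March 2023: March 29, 2023.
April 2023 ends with Wednesday April 26, 2023.
May 2023 ends with Wednesday May 31, 2023.
Last Wednesday of June 2023: June 28, 2023.

June 28, 2023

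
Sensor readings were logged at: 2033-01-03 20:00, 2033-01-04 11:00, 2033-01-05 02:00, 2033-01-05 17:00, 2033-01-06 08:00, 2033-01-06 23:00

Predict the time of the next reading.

2033-01-07 14:00

The interval is a steady 15 hours (15, 15, 15, 15, 15).
2033-01-06 23:00 + 15 h = 2033-01-07 14:00.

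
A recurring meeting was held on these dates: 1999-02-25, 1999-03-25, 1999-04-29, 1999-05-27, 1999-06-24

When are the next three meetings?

1999-07-29, 1999-08-26, 1999-09-30

Every date is a Thursday; gaps 28, 35, 28, 28 days.
Each is the last Thursday of its month (at least one falls on the 29th or later, ruling out '4th Thursday').
Last Thursday of July 1999: 1999-07-29.
August 1999 ends with Thursday 1999-08-26.
Last Thursday of September 1999: 1999-09-30.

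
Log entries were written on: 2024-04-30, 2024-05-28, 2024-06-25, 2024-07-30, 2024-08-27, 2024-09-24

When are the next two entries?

2024-10-29, 2024-11-26

These are Tuesdays with 28, 28, 35, 28, 28-day gaps.
Each is the final Tuesday of its month — 2024-04-30 is past the 28th, so '4th Tuesday' doesn't fit.
October 2024 ends with Tuesday 2024-10-29.
Last Tuesday of November 2024: 2024-11-26.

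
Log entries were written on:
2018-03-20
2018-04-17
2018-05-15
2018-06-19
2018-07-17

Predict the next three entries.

All dates are Tuesdays, 28, 28, 35, 28 days apart.
Specifically, the 3rd Tuesday of each month.
August 2018 — 3rd Tuesday is 2018-08-21.
September 2018 — 3rd Tuesday is 2018-09-18.
October 2018 — 3rd Tuesday is 2018-10-16.

2018-08-21, 2018-09-18, 2018-10-16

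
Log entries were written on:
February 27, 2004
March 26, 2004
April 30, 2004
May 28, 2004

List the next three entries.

June 25, 2004; July 30, 2004; August 27, 2004

These are Fridays with 28, 35, 28-day gaps.
Each is the final Friday of its month — April 30, 2004 is past the 28th, so '4th Friday' doesn't fit.
Last Friday of June 2004: June 25, 2004.
July 2004 ends with Friday July 30, 2004.
August 2004 ends with Friday August 27, 2004.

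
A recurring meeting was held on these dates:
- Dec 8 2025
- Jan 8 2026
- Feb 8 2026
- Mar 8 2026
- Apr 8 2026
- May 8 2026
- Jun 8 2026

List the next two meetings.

Gaps: 31, 31, 28, 31, 30, 31 days — not constant. Every event is on the 8th of the month.
Pattern: the 8th of each month.
Next: July 2026 → Jul 8 2026.
August 2026: Aug 8 2026.

Jul 8 2026, Aug 8 2026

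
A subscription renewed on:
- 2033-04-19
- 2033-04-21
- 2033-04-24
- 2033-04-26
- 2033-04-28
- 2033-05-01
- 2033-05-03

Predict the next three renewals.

2033-05-05, 2033-05-08, 2033-05-10

Gaps: 2, 3, 2, 2, 3, 2 days — not constant, but cyclic with period 3.
The events fall on every Tuesday, Thursday and Sunday.
The following Thursday is 2033-05-05.
The following Sunday is 2033-05-08.
The following Tuesday is 2033-05-10.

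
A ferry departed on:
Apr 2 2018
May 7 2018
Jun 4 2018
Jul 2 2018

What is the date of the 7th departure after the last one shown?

All dates are Mondays, 35, 28, 28 days apart.
Specifically, the 1st Monday of each month.
1st Monday of August 2018: Aug 6 2018.
September 2018 — 1st Monday is Sep 3 2018.
October 2018 — 1st Monday is Oct 1 2018.
November 2018 — 1st Monday is Nov 5 2018.
1st Monday of December 2018: Dec 3 2018.
1st Monday of January 2019: Jan 7 2019.
1st Monday of February 2019: Feb 4 2019.

Feb 4 2019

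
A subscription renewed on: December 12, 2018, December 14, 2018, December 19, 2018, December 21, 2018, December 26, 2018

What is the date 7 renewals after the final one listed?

Every event lands on a Wednesday or Friday (gaps cycle 2, 5, 2, 5).
So the schedule is: every Wednesday and Friday.
Next Friday: December 28, 2018.
The following Wednesday is January 2, 2019.
The following Friday is January 4, 2019.
The following Wednesday is January 9, 2019.
Next Friday: January 11, 2019.
Next Wednesday: January 16, 2019.
The following Friday is January 18, 2019.

January 18, 2019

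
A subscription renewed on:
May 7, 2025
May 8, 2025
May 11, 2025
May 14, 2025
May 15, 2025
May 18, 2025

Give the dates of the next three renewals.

May 21, 2025; May 22, 2025; May 25, 2025

The gap pattern 1, 3, 3, 1, 3 repeats every 3 events.
These are the Wednesdays, Thursdays and Sundays of each week.
The following Wednesday is May 21, 2025.
Next Thursday: May 22, 2025.
The following Sunday is May 25, 2025.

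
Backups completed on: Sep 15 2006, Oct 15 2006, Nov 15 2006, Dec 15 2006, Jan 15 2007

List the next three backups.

The day-of-month is always 15 (30, 31, 30, 31 days between events).
So this recurs on the 15th of each month.
Next: February 2007 → Feb 15 2007.
March 2007: Mar 15 2007.
April 2007: Apr 15 2007.

Feb 15 2007, Mar 15 2007, Apr 15 2007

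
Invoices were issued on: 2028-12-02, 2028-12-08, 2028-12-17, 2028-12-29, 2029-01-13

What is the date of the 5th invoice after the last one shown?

Gaps: 6, 9, 12, 15 days — each gap is 3 larger than the previous one.
Next gap: 18 days. 2029-01-13 + 18 days = 2029-01-31.
Next gap: 21 days. 2029-01-31 + 21 days = 2029-02-21.
Next gap: 24 days. 2029-02-21 + 24 days = 2029-03-17.
Next gap: 27 days. 2029-03-17 + 27 days = 2029-04-13.
Next gap: 30 days. 2029-04-13 + 30 days = 2029-05-13.

2029-05-13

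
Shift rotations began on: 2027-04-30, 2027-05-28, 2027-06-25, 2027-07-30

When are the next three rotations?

These are Fridays with 28, 28, 35-day gaps.
Each is the final Friday of its month — 2027-04-30 is past the 28th, so '4th Friday' doesn't fit.
Last Friday of August 2027: 2027-08-27.
September 2027 ends with Friday 2027-09-24.
October 2027 ends with Friday 2027-10-29.

2027-08-27, 2027-09-24, 2027-10-29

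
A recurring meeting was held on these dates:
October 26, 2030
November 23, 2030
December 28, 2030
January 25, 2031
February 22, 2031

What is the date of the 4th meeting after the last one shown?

These are Saturdays at 28- or 35-day spacing (28, 35, 28, 28).
The pattern: 4th Saturday of the month.
4th Saturday of March 2031: March 22, 2031.
April 2031 — 4th Saturday is April 26, 2031.
May 2031 — 4th Saturday is May 24, 2031.
4th Saturday of June 2031: June 28, 2031.

June 28, 2031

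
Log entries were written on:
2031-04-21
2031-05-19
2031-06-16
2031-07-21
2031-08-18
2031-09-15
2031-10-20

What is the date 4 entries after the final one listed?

2032-02-16

These are Mondays at 28- or 35-day spacing (28, 28, 35, 28, 28, 35).
The pattern: 3rd Monday of the month.
November 2031 — 3rd Monday is 2031-11-17.
3rd Monday of December 2031: 2031-12-15.
3rd Monday of January 2032: 2032-01-19.
February 2032 — 3rd Monday is 2032-02-16.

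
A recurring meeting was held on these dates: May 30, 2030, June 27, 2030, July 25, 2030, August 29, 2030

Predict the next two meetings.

Every date is a Thursday; gaps 28, 28, 35 days.
Each is the last Thursday of its month (at least one falls on the 29th or later, ruling out '4th Thursday').
September 2030 ends with Thursday September 26, 2030.
October 2030 ends with Thursday October 31, 2030.

September 26, 2030; October 31, 2030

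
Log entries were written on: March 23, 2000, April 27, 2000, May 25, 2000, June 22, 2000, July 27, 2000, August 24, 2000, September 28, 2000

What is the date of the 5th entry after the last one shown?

February 22, 2001

These are Thursdays at 28- or 35-day spacing (35, 28, 28, 35, 28, 35).
The pattern: 4th Thursday of the month.
October 2000 — 4th Thursday is October 26, 2000.
4th Thursday of November 2000: November 23, 2000.
December 2000 — 4th Thursday is December 28, 2000.
4th Thursday of January 2001: January 25, 2001.
4th Thursday of February 2001: February 22, 2001.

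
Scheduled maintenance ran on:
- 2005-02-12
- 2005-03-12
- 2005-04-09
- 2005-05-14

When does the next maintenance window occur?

2005-06-11

Gaps: 28, 28, 35 days — a mix of 28 and 35. Every date is a Saturday.
Each is the 2nd Saturday of its month.
2nd Saturday of June 2005: 2005-06-11.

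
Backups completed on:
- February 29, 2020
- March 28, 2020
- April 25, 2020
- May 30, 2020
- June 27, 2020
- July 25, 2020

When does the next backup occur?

All Saturdays; the gaps (28, 28, 35, 28, 28) vary with month length.
This is the last Saturday of each month.
August 2020 ends with Saturday August 29, 2020.

August 29, 2020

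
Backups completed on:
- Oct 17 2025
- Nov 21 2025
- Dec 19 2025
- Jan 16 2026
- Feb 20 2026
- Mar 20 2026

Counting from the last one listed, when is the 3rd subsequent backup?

Jun 19 2026

Gaps: 35, 28, 28, 35, 28 days — a mix of 28 and 35. Every date is a Friday.
Each is the 3rd Friday of its month.
April 2026 — 3rd Friday is Apr 17 2026.
May 2026 — 3rd Friday is May 15 2026.
June 2026 — 3rd Friday is Jun 19 2026.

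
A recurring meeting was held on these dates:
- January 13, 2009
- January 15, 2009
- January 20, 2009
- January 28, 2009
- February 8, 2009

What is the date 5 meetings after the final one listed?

The spacing grows by 3 each time: 2, 5, 8, 11 days.
Next gap: 14 days. February 8, 2009 + 14 days = February 22, 2009.
Next gap: 17 days. February 22, 2009 + 17 days = March 11, 2009.
Next gap: 20 days. March 11, 2009 + 20 days = March 31, 2009.
Next gap: 23 days. March 31, 2009 + 23 days = April 23, 2009.
Next gap: 26 days. April 23, 2009 + 26 days = May 19, 2009.

May 19, 2009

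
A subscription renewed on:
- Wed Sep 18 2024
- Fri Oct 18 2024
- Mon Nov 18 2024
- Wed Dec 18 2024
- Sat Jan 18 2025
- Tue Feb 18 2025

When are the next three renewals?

Each date is the 18th; the gaps (30, 31, 30, 31, 31) track the month lengths.
The rule is the 18th of each month.
Next: March 2025 → Tue Mar 18 2025.
Next: April 2025 → Fri Apr 18 2025.
May 2025: Sun May 18 2025.

Tue Mar 18 2025, Fri Apr 18 2025, Sun May 18 2025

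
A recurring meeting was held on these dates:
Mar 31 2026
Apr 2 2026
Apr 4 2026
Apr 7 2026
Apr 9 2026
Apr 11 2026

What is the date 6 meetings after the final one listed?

The gap pattern 2, 2, 3, 2, 2 repeats every 3 events.
These are the Tuesdays, Thursdays and Saturdays of each week.
Next Tuesday: Apr 14 2026.
Next Thursday: Apr 16 2026.
Next Saturday: Apr 18 2026.
Next Tuesday: Apr 21 2026.
The following Thursday is Apr 23 2026.
The following Saturday is Apr 25 2026.

Apr 25 2026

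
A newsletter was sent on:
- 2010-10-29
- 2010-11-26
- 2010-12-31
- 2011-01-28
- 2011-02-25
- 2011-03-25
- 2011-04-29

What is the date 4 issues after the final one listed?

2011-08-26

All Fridays; the gaps (28, 35, 28, 28, 28, 35) vary with month length.
This is the last Friday of each month.
Last Friday of May 2011: 2011-05-27.
Last Friday of June 2011: 2011-06-24.
Last Friday of July 2011: 2011-07-29.
August 2011 ends with Friday 2011-08-26.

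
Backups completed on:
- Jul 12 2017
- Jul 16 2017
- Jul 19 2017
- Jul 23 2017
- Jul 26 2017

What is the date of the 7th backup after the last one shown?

Aug 20 2017

Every event lands on a Wednesday or Sunday (gaps cycle 4, 3, 4, 3).
So the schedule is: every Wednesday and Sunday.
Next Sunday: Jul 30 2017.
Next Wednesday: Aug 2 2017.
The following Sunday is Aug 6 2017.
The following Wednesday is Aug 9 2017.
The following Sunday is Aug 13 2017.
Next Wednesday: Aug 16 2017.
Next Sunday: Aug 20 2017.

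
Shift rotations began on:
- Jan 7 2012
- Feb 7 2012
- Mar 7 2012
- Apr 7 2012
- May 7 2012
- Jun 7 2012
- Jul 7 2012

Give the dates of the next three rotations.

The day-of-month is always 7 (31, 29, 31, 30, 31, 30 days between events).
So this recurs on the 7th of each month.
Next: August 2012 → Aug 7 2012.
Next: September 2012 → Sep 7 2012.
October 2012: Oct 7 2012.

Aug 7 2012, Sep 7 2012, Oct 7 2012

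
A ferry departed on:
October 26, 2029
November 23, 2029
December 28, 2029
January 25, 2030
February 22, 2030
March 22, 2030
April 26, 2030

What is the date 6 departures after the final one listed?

October 25, 2030

All dates are Fridays, 28, 35, 28, 28, 28, 35 days apart.
Specifically, the 4th Friday of each month.
May 2030 — 4th Friday is May 24, 2030.
June 2030 — 4th Friday is June 28, 2030.
4th Friday of July 2030: July 26, 2030.
4th Friday of August 2030: August 23, 2030.
September 2030 — 4th Friday is September 27, 2030.
4th Friday of October 2030: October 25, 2030.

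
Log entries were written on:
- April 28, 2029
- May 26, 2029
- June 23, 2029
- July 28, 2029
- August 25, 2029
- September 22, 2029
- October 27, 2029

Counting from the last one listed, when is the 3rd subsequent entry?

Gaps: 28, 28, 35, 28, 28, 35 days — a mix of 28 and 35. Every date is a Saturday.
Each is the 4th Saturday of its month.
November 2029 — 4th Saturday is November 24, 2029.
December 2029 — 4th Saturday is December 22, 2029.
4th Saturday of January 2030: January 26, 2030.

January 26, 2030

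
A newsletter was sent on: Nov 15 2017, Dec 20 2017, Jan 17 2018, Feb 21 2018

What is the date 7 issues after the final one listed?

These are Wednesdays at 28- or 35-day spacing (35, 28, 35).
The pattern: 3rd Wednesday of the month.
March 2018 — 3rd Wednesday is Mar 21 2018.
3rd Wednesday of April 2018: Apr 18 2018.
May 2018 — 3rd Wednesday is May 16 2018.
June 2018 — 3rd Wednesday is Jun 20 2018.
3rd Wednesday of July 2018: Jul 18 2018.
3rd Wednesday of August 2018: Aug 15 2018.
3rd Wednesday of September 2018: Sep 19 2018.

Sep 19 2018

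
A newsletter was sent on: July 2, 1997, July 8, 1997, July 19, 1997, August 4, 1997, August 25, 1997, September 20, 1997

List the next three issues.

Intervals are 6, 11, 16, 21, 26 days — an arithmetic progression with common difference 5.
Next gap: 31 days. September 20, 1997 + 31 days = October 21, 1997.
Next gap: 36 days. October 21, 1997 + 36 days = November 26, 1997.
Next gap: 41 days. November 26, 1997 + 41 days = January 6, 1998.

October 21, 1997; November 26, 1997; January 6, 1998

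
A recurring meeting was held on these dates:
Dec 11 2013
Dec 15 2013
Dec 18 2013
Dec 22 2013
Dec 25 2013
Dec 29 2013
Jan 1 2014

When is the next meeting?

The gap pattern 4, 3, 4, 3, 4, 3 repeats every 2 events.
These are the Wednesdays and Sundays of each week.
Next Sunday: Jan 5 2014.

Jan 5 2014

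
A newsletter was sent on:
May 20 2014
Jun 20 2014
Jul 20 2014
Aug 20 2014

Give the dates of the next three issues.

Sep 20 2014, Oct 20 2014, Nov 20 2014

Each date is the 20th; the gaps (31, 30, 31) track the month lengths.
The rule is the 20th of each month.
September 2014: Sep 20 2014.
Next: October 2014 → Oct 20 2014.
Next: November 2014 → Nov 20 2014.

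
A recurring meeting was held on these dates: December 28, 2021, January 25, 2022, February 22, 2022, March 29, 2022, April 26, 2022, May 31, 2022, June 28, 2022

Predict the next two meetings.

July 26, 2022; August 30, 2022

Every date is a Tuesday; gaps 28, 28, 35, 28, 35, 28 days.
Each is the last Tuesday of its month (at least one falls on the 29th or later, ruling out '4th Tuesday').
Last Tuesday of July 2022: July 26, 2022.
August 2022 ends with Tuesday August 30, 2022.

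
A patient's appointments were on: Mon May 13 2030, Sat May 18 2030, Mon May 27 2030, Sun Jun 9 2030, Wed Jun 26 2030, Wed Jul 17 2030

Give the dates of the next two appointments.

Intervals are 5, 9, 13, 17, 21 days — an arithmetic progression with common difference 4.
Next gap: 25 days. Wed Jul 17 2030 + 25 days = Sun Aug 11 2030.
Next gap: 29 days. Sun Aug 11 2030 + 29 days = Mon Sep 9 2030.

Sun Aug 11 2030, Mon Sep 9 2030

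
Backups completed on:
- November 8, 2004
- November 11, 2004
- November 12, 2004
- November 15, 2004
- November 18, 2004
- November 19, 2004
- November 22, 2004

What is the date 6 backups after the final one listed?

December 6, 2004

Gaps: 3, 1, 3, 3, 1, 3 days — not constant, but cyclic with period 3.
The events fall on every Monday, Thursday and Friday.
The following Thursday is November 25, 2004.
Next Friday: November 26, 2004.
Next Monday: November 29, 2004.
Next Thursday: December 2, 2004.
Next Friday: December 3, 2004.
The following Monday is December 6, 2004.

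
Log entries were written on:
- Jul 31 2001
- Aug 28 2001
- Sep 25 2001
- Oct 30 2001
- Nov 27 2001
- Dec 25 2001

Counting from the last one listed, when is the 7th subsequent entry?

Jul 30 2002

Every date is a Tuesday; gaps 28, 28, 35, 28, 28 days.
Each is the last Tuesday of its month (at least one falls on the 29th or later, ruling out '4th Tuesday').
January 2002 ends with Tuesday Jan 29 2002.
February 2002 ends with Tuesday Feb 26 2002.
Last Tuesday of March 2002: Mar 26 2002.
Last Tuesday of April 2002: Apr 30 2002.
May 2002 ends with Tuesday May 28 2002.
Last Tuesday of June 2002: Jun 25 2002.
July 2002 ends with Tuesday Jul 30 2002.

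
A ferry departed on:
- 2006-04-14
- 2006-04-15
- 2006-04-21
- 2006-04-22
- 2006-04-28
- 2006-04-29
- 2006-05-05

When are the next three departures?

2006-05-06, 2006-05-12, 2006-05-13

Every event lands on a Friday or Saturday (gaps cycle 1, 6, 1, 6, 1, 6).
So the schedule is: every Friday and Saturday.
Next Saturday: 2006-05-06.
Next Friday: 2006-05-12.
The following Saturday is 2006-05-13.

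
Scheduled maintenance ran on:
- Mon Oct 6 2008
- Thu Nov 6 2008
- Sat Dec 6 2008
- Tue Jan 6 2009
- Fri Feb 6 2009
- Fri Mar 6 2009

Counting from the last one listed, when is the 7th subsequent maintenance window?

Tue Oct 6 2009

Each date is the 6th; the gaps (31, 30, 31, 31, 28) track the month lengths.
The rule is the 6th of each month.
Next: April 2009 → Mon Apr 6 2009.
Next: May 2009 → Wed May 6 2009.
June 2009: Sat Jun 6 2009.
July 2009: Mon Jul 6 2009.
Next: August 2009 → Thu Aug 6 2009.
Next: September 2009 → Sun Sep 6 2009.
Next: October 2009 → Tue Oct 6 2009.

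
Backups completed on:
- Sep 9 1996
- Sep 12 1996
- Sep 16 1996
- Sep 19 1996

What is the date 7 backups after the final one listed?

Oct 14 1996

Gaps: 3, 4, 3 days — not constant, but cyclic with period 2.
The events fall on every Monday and Thursday.
The following Monday is Sep 23 1996.
The following Thursday is Sep 26 1996.
The following Monday is Sep 30 1996.
The following Thursday is Oct 3 1996.
The following Monday is Oct 7 1996.
Next Thursday: Oct 10 1996.
Next Monday: Oct 14 1996.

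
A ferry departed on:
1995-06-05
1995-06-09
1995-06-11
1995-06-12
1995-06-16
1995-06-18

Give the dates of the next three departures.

1995-06-19, 1995-06-23, 1995-06-25

The gap pattern 4, 2, 1, 4, 2 repeats every 3 events.
These are the Mondays, Fridays and Sundays of each week.
Next Monday: 1995-06-19.
The following Friday is 1995-06-23.
Next Sunday: 1995-06-25.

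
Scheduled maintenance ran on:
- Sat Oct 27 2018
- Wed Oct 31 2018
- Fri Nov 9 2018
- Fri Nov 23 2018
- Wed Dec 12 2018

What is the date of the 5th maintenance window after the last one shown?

Fri May 31 2019

Gaps: 4, 9, 14, 19 days — each gap is 5 larger than the previous one.
Next gap: 24 days. Wed Dec 12 2018 + 24 days = Sat Jan 5 2019.
Next gap: 29 days. Sat Jan 5 2019 + 29 days = Sun Feb 3 2019.
Next gap: 34 days. Sun Feb 3 2019 + 34 days = Sat Mar 9 2019.
Next gap: 39 days. Sat Mar 9 2019 + 39 days = Wed Apr 17 2019.
Next gap: 44 days. Wed Apr 17 2019 + 44 days = Fri May 31 2019.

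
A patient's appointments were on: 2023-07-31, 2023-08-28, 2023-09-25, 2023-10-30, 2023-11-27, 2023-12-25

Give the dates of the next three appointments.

Every date is a Monday; gaps 28, 28, 35, 28, 28 days.
Each is the last Monday of its month (at least one falls on the 29th or later, ruling out '4th Monday').
January 2024 ends with Monday 2024-01-29.
February 2024 ends with Monday 2024-02-26.
March 2024 ends with Monday 2024-03-25.

2024-01-29, 2024-02-26, 2024-03-25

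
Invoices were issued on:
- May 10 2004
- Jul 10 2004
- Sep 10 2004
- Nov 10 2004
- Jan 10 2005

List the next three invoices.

The day-of-month is always 10 (61, 62, 61, 61 days between events).
So this recurs on the 10th of every 2 months.
Next: March 2005 → Mar 10 2005.
Next: May 2005 → May 10 2005.
July 2005: Jul 10 2005.

Mar 10 2005, May 10 2005, Jul 10 2005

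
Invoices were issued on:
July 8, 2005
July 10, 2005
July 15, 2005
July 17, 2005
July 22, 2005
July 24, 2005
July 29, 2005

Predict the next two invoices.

July 31, 2005; August 5, 2005

Gaps: 2, 5, 2, 5, 2, 5 days — not constant, but cyclic with period 2.
The events fall on every Friday and Sunday.
The following Sunday is July 31, 2005.
Next Friday: August 5, 2005.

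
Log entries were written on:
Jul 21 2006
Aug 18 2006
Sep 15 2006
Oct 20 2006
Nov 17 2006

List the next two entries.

Dec 15 2006, Jan 19 2007

These are Fridays at 28- or 35-day spacing (28, 28, 35, 28).
The pattern: 3rd Friday of the month.
December 2006 — 3rd Friday is Dec 15 2006.
January 2007 — 3rd Friday is Jan 19 2007.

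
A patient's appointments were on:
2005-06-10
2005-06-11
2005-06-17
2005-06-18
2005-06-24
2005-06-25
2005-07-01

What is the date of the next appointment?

2005-07-02

Gaps: 1, 6, 1, 6, 1, 6 days — not constant, but cyclic with period 2.
The events fall on every Friday and Saturday.
The following Saturday is 2005-07-02.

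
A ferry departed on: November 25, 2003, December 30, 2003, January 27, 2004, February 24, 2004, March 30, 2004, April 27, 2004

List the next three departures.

Every date is a Tuesday; gaps 35, 28, 28, 35, 28 days.
Each is the last Tuesday of its month (at least one falls on the 29th or later, ruling out '4th Tuesday').
Last Tuesday of May 2004: May 25, 2004.
June 2004 ends with Tuesday June 29, 2004.
July 2004 ends with Tuesday July 27, 2004.

May 25, 2004; June 29, 2004; July 27, 2004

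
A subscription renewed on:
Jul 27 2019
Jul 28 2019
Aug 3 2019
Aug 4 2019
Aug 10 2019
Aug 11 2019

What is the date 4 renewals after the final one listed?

Aug 25 2019

Gaps: 1, 6, 1, 6, 1 days — not constant, but cyclic with period 2.
The events fall on every Saturday and Sunday.
The following Saturday is Aug 17 2019.
Next Sunday: Aug 18 2019.
Next Saturday: Aug 24 2019.
Next Sunday: Aug 25 2019.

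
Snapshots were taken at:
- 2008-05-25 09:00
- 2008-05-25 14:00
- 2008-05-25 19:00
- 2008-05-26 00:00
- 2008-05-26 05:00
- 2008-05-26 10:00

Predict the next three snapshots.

2008-05-26 15:00, 2008-05-26 20:00, 2008-05-27 01:00

Spacing: 5, 5, 5, 5, 5 h — constant 5 h.
2008-05-26 10:00 + 5 h = 2008-05-26 15:00.
2008-05-26 15:00 + 5 h = 2008-05-26 20:00.
2008-05-26 20:00 + 5 h = 2008-05-27 01:00.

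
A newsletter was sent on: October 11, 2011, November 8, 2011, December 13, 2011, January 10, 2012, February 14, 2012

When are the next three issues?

Gaps: 28, 35, 28, 35 days — a mix of 28 and 35. Every date is a Tuesday.
Each is the 2nd Tuesday of its month.
2nd Tuesday of March 2012: March 13, 2012.
April 2012 — 2nd Tuesday is April 10, 2012.
2nd Tuesday of May 2012: May 8, 2012.

March 13, 2012; April 10, 2012; May 8, 2012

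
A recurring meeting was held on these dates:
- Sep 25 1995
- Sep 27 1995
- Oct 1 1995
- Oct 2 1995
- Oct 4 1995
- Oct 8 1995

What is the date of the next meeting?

Gaps: 2, 4, 1, 2, 4 days — not constant, but cyclic with period 3.
The events fall on every Monday, Wednesday and Sunday.
The following Monday is Oct 9 1995.

Oct 9 1995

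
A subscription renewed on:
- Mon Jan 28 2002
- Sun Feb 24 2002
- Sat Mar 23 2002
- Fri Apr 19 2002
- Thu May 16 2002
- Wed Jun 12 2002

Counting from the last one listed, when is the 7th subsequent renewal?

Every event comes 27 days after the last (27, 27, 27, 27, 27).
Wed Jun 12 2002 + 27 days = Tue Jul 9 2002.
Tue Jul 9 2002 + 27 days = Mon Aug 5 2002.
Mon Aug 5 2002 + 27 days = Sun Sep 1 2002.
Sun Sep 1 2002 + 27 days = Sat Sep 28 2002.
Sat Sep 28 2002 + 27 days = Fri Oct 25 2002.
Fri Oct 25 2002 + 27 days = Thu Nov 21 2002.
Thu Nov 21 2002 + 27 days = Wed Dec 18 2002.

Wed Dec 18 2002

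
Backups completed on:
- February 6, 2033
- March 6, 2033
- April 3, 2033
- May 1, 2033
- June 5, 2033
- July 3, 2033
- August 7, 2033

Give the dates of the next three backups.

September 4, 2033; October 2, 2033; November 6, 2033

Gaps: 28, 28, 28, 35, 28, 35 days — a mix of 28 and 35. Every date is a Sunday.
Each is the 1st Sunday of its month.
September 2033 — 1st Sunday is September 4, 2033.
1st Sunday of October 2033: October 2, 2033.
November 2033 — 1st Sunday is November 6, 2033.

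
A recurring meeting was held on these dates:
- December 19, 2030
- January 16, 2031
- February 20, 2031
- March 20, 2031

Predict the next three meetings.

April 17, 2031; May 15, 2031; June 19, 2031

Gaps: 28, 35, 28 days — a mix of 28 and 35. Every date is a Thursday.
Each is the 3rd Thursday of its month.
3rd Thursday of April 2031: April 17, 2031.
May 2031 — 3rd Thursday is May 15, 2031.
June 2031 — 3rd Thursday is June 19, 2031.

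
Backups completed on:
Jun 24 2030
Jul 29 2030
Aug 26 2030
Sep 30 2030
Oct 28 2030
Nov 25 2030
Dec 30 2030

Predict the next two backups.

All Mondays; the gaps (35, 28, 35, 28, 28, 35) vary with month length.
This is the last Monday of each month.
Last Monday of January 2031: Jan 27 2031.
Last Monday of February 2031: Feb 24 2031.

Jan 27 2031, Feb 24 2031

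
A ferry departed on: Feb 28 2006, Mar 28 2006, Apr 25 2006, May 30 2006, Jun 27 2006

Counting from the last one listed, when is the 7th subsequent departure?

Jan 30 2007

Every date is a Tuesday; gaps 28, 28, 35, 28 days.
Each is the last Tuesday of its month (at least one falls on the 29th or later, ruling out '4th Tuesday').
July 2006 ends with Tuesday Jul 25 2006.
August 2006 ends with Tuesday Aug 29 2006.
Last Tuesday of September 2006: Sep 26 2006.
Last Tuesday of October 2006: Oct 31 2006.
November 2006 ends with Tuesday Nov 28 2006.
Last Tuesday of December 2006: Dec 26 2006.
January 2007 ends with Tuesday Jan 30 2007.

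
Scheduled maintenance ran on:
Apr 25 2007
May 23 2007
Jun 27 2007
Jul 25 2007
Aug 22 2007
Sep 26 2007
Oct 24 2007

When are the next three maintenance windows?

All dates are Wednesdays, 28, 35, 28, 28, 35, 28 days apart.
Specifically, the 4th Wednesday of each month.
November 2007 — 4th Wednesday is Nov 28 2007.
December 2007 — 4th Wednesday is Dec 26 2007.
4th Wednesday of January 2008: Jan 23 2008.

Nov 28 2007, Dec 26 2007, Jan 23 2008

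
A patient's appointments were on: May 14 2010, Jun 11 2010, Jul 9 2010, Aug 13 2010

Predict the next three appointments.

Gaps: 28, 28, 35 days — a mix of 28 and 35. Every date is a Friday.
Each is the 2nd Friday of its month.
2nd Friday of September 2010: Sep 10 2010.
2nd Friday of October 2010: Oct 8 2010.
November 2010 — 2nd Friday is Nov 12 2010.

Sep 10 2010, Oct 8 2010, Nov 12 2010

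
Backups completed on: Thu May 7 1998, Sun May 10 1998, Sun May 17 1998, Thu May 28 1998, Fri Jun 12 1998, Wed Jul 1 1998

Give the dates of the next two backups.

Fri Jul 24 1998, Thu Aug 20 1998

The spacing grows by 4 each time: 3, 7, 11, 15, 19 days.
Next gap: 23 days. Wed Jul 1 1998 + 23 days = Fri Jul 24 1998.
Next gap: 27 days. Fri Jul 24 1998 + 27 days = Thu Aug 20 1998.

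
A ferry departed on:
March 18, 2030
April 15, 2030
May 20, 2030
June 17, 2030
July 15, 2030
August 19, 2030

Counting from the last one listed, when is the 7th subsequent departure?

Gaps: 28, 35, 28, 28, 35 days — a mix of 28 and 35. Every date is a Monday.
Each is the 3rd Monday of its month.
September 2030 — 3rd Monday is September 16, 2030.
October 2030 — 3rd Monday is October 21, 2030.
November 2030 — 3rd Monday is November 18, 2030.
3rd Monday of December 2030: December 16, 2030.
3rd Monday of January 2031: January 20, 2031.
February 2031 — 3rd Monday is February 17, 2031.
3rd Monday of March 2031: March 17, 2031.

March 17, 2031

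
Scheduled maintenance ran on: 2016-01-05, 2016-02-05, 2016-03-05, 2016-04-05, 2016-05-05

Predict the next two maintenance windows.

2016-06-05, 2016-07-05

The day-of-month is always 5 (31, 29, 31, 30 days between events).
So this recurs on the 5th of each month.
Next: June 2016 → 2016-06-05.
July 2016: 2016-07-05.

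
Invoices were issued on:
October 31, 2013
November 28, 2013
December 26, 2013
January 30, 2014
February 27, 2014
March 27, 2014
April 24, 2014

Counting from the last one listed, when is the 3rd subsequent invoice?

July 31, 2014

Every date is a Thursday; gaps 28, 28, 35, 28, 28, 28 days.
Each is the last Thursday of its month (at least one falls on the 29th or later, ruling out '4th Thursday').
May 2014 ends with Thursday May 29, 2014.
June 2014 ends with Thursday June 26, 2014.
July 2014 ends with Thursday July 31, 2014.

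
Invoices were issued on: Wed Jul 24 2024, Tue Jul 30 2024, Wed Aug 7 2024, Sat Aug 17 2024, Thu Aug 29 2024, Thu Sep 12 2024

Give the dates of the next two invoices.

Gaps: 6, 8, 10, 12, 14 days — each gap is 2 larger than the previous one.
Next gap: 16 days. Thu Sep 12 2024 + 16 days = Sat Sep 28 2024.
Next gap: 18 days. Sat Sep 28 2024 + 18 days = Wed Oct 16 2024.

Sat Sep 28 2024, Wed Oct 16 2024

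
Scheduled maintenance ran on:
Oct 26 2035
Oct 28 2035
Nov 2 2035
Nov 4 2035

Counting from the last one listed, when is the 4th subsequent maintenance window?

Every event lands on a Friday or Sunday (gaps cycle 2, 5, 2).
So the schedule is: every Friday and Sunday.
Next Friday: Nov 9 2035.
The following Sunday is Nov 11 2035.
Next Friday: Nov 16 2035.
Next Sunday: Nov 18 2035.

Nov 18 2035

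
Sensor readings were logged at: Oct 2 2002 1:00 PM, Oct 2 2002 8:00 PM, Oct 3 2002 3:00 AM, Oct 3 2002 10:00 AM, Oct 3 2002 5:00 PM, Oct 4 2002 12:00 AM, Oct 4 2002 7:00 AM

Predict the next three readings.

Oct 4 2002 2:00 PM, Oct 4 2002 9:00 PM, Oct 5 2002 4:00 AM

Gaps: 7, 7, 7, 7, 7, 7 hours — each event is 7 hours after the previous one.
Oct 4 2002 7:00 AM + 7 h = Oct 4 2002 2:00 PM.
Oct 4 2002 2:00 PM + 7 h = Oct 4 2002 9:00 PM.
Oct 4 2002 9:00 PM + 7 h = Oct 5 2002 4:00 AM.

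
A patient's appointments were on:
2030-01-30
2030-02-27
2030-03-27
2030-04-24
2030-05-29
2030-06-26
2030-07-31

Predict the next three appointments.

2030-08-28, 2030-09-25, 2030-10-30

Every date is a Wednesday; gaps 28, 28, 28, 35, 28, 35 days.
Each is the last Wednesday of its month (at least one falls on the 29th or later, ruling out '4th Wednesday').
Last Wednesday of August 2030: 2030-08-28.
September 2030 ends with Wednesday 2030-09-25.
October 2030 ends with Wednesday 2030-10-30.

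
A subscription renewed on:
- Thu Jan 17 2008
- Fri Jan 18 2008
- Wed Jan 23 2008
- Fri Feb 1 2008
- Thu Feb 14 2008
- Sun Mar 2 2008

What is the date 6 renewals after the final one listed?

Intervals are 1, 5, 9, 13, 17 days — an arithmetic progression with common difference 4.
Next gap: 21 days. Sun Mar 2 2008 + 21 days = Sun Mar 23 2008.
Next gap: 25 days. Sun Mar 23 2008 + 25 days = Thu Apr 17 2008.
Next gap: 29 days. Thu Apr 17 2008 + 29 days = Fri May 16 2008.
Next gap: 33 days. Fri May 16 2008 + 33 days = Wed Jun 18 2008.
Next gap: 37 days. Wed Jun 18 2008 + 37 days = Fri Jul 25 2008.
Next gap: 41 days. Fri Jul 25 2008 + 41 days = Thu Sep 4 2008.

Thu Sep 4 2008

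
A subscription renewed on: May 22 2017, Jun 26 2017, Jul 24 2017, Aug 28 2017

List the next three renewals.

Sep 25 2017, Oct 23 2017, Nov 27 2017

These are Mondays at 28- or 35-day spacing (35, 28, 35).
The pattern: 4th Monday of the month.
4th Monday of September 2017: Sep 25 2017.
4th Monday of October 2017: Oct 23 2017.
November 2017 — 4th Monday is Nov 27 2017.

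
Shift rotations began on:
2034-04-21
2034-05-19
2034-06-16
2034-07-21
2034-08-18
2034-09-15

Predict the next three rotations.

2034-10-20, 2034-11-17, 2034-12-15

Gaps: 28, 28, 35, 28, 28 days — a mix of 28 and 35. Every date is a Friday.
Each is the 3rd Friday of its month.
October 2034 — 3rd Friday is 2034-10-20.
November 2034 — 3rd Friday is 2034-11-17.
December 2034 — 3rd Friday is 2034-12-15.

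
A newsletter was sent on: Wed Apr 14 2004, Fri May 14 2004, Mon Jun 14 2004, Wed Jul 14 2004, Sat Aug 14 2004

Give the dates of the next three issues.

Each date is the 14th; the gaps (30, 31, 30, 31) track the month lengths.
The rule is the 14th of each month.
September 2004: Tue Sep 14 2004.
October 2004: Thu Oct 14 2004.
November 2004: Sun Nov 14 2004.

Tue Sep 14 2004, Thu Oct 14 2004, Sun Nov 14 2004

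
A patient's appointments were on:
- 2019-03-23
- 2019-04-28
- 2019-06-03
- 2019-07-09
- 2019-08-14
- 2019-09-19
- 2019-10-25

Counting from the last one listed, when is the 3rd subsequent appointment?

Every event comes 36 days after the last (36, 36, 36, 36, 36, 36).
2019-10-25 + 36 days = 2019-11-30.
2019-11-30 + 36 days = 2020-01-05.
2020-01-05 + 36 days = 2020-02-10.

2020-02-10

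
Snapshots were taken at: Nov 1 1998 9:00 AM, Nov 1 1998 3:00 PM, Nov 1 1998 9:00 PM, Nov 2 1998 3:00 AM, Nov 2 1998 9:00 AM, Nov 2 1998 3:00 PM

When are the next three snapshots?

Gaps: 6, 6, 6, 6, 6 hours — each event is 6 hours after the previous one.
Nov 2 1998 3:00 PM + 6 h = Nov 2 1998 9:00 PM.
Nov 2 1998 9:00 PM + 6 h = Nov 3 1998 3:00 AM.
Nov 3 1998 3:00 AM + 6 h = Nov 3 1998 9:00 AM.

Nov 2 1998 9:00 PM, Nov 3 1998 3:00 AM, Nov 3 1998 9:00 AM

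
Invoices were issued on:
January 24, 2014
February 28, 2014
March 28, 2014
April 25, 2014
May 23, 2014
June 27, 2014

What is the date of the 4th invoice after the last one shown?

Gaps: 35, 28, 28, 28, 35 days — a mix of 28 and 35. Every date is a Friday.
Each is the 4th Friday of its month.
4th Friday of July 2014: July 25, 2014.
August 2014 — 4th Friday is August 22, 2014.
4th Friday of September 2014: September 26, 2014.
October 2014 — 4th Friday is October 24, 2014.

October 24, 2014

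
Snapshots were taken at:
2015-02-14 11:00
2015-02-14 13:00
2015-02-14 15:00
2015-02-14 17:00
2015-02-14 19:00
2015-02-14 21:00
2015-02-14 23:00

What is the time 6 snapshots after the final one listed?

2015-02-15 11:00

Spacing: 2, 2, 2, 2, 2, 2 h — constant 2 h.
2015-02-14 23:00 + 2 h = 2015-02-15 01:00.
2015-02-15 01:00 + 2 h = 2015-02-15 03:00.
2015-02-15 03:00 + 2 h = 2015-02-15 05:00.
2015-02-15 05:00 + 2 h = 2015-02-15 07:00.
2015-02-15 07:00 + 2 h = 2015-02-15 09:00.
2015-02-15 09:00 + 2 h = 2015-02-15 11:00.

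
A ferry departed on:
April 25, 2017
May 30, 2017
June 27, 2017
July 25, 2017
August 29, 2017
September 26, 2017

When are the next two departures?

These are Tuesdays with 35, 28, 28, 35, 28-day gaps.
Each is the final Tuesday of its month — May 30, 2017 is past the 28th, so '4th Tuesday' doesn't fit.
October 2017 ends with Tuesday October 31, 2017.
Last Tuesday of November 2017: November 28, 2017.

October 31, 2017; November 28, 2017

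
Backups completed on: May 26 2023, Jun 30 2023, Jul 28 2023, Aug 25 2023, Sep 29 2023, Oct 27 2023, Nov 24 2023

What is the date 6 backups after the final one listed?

Every date is a Friday; gaps 35, 28, 28, 35, 28, 28 days.
Each is the last Friday of its month (at least one falls on the 29th or later, ruling out '4th Friday').
Last Friday of December 2023: Dec 29 2023.
January 2024 ends with Friday Jan 26 2024.
February 2024 ends with Friday Feb 23 2024.
March 2024 ends with Friday Mar 29 2024.
Last Friday of April 2024: Apr 26 2024.
May 2024 ends with Friday May 31 2024.

May 31 2024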